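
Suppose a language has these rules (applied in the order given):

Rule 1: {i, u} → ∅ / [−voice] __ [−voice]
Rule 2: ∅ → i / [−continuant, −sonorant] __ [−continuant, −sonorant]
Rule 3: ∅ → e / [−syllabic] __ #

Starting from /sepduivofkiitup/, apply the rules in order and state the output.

sepiduivofkiitipe

Rule 1 (high vowel syncope): /u/ is a high vowel flanked by voiceless consonants /t/ and /p/, so it deletes. /sepduivofkiitup/ → sepduivofkiitp.
Rule 2 (stop-cluster i-epenthesis): /p/ and /d/ form a stop–stop cluster, so [i] is inserted between them. /t/ and /p/ form a stop–stop cluster, so [i] is inserted between them. /sepduivofkiitp/ → sepiduivofkiitip.
Rule 3 (final e-epenthesis): the form ends in the consonant /p/, so [e] is inserted word-finally. /sepiduivofkiitip/ → sepiduivofkiitipe.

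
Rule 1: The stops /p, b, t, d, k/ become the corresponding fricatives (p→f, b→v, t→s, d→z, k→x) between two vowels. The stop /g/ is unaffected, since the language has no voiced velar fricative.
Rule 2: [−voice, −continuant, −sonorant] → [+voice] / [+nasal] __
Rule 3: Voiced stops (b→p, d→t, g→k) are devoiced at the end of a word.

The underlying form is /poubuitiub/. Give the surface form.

Rule 1 (intervocalic spirantization): /b/ is a stop between vowels /u/ and /u/, so it spirantizes to the fricative [v]. /t/ is a stop between vowels /i/ and /i/, so it spirantizes to the fricative [s]. /poubuitiub/ → pouvuisiub.
Rule 2 (post-nasal voicing): no segment meets the environment; /pouvuisiub/ is unchanged.
Rule 3 (final devoicing): /b/ is a voiced stop in word-final position, so it devoices to [p]. /pouvuisiub/ → pouvuisiup.

pouvuisiup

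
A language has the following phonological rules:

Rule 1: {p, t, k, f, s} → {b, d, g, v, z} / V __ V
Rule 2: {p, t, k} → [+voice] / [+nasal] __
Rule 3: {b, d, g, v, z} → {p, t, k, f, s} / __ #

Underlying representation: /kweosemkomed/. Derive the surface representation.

kweozemgomet

Rule 1 (intervocalic voicing): /s/ is a voiceless obstruent between vowels /o/ and /e/, so it voices to [z]. /kweosemkomed/ → kweozemkomed.
Rule 2 (post-nasal voicing): /k/ is a voiceless stop immediately after the nasal /m/, so it voices to [g]. /kweozemkomed/ → kweozemgomed.
Rule 3 (final devoicing): /d/ is a voiced obstruent in word-final position, so it devoices to [t]. /kweozemgomed/ → kweozemgomet.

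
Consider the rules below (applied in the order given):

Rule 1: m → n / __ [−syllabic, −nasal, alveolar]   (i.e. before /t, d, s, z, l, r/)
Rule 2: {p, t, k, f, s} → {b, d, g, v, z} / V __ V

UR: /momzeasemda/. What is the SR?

Rule 1 (nasal place assimilation): /m/ precedes the alveolar consonant /z/, so it assimilates in place to [n]. /m/ precedes the alveolar consonant /d/, so it assimilates in place to [n]. /momzeasemda/ → monzeasenda.
Rule 2 (intervocalic voicing): /s/ is a voiceless obstruent between vowels /a/ and /e/, so it voices to [z]. /monzeasenda/ → monzeazenda.

monzeazenda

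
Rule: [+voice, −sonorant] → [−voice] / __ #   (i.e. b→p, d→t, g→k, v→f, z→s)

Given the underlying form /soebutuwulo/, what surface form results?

soebutuwulo

No segment of /soebutuwulo/ meets the structural description of the rule, so the form surfaces unchanged.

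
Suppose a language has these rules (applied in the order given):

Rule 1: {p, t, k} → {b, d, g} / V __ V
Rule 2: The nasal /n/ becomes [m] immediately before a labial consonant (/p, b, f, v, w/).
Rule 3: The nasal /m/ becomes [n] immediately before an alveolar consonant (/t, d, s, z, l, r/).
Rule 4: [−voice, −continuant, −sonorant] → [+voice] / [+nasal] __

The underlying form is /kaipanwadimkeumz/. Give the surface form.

Rule 1 (intervocalic voicing): /p/ is a voiceless stop between vowels /i/ and /a/, so it voices to [b]. /kaipanwadimkeumz/ → kaibanwadimkeumz.
Rule 2 (nasal place assimilation): /n/ precedes the labial consonant /w/, so it assimilates in place to [m]. /kaibanwadimkeumz/ → kaibamwadimkeumz.
Rule 3 (nasal place assimilation): /m/ precedes the alveolar consonant /z/, so it assimilates in place to [n]. /kaibamwadimkeumz/ → kaibamwadimkeunz.
Rule 4 (post-nasal voicing): /k/ is a voiceless stop immediately after the nasal /m/, so it voices to [g]. /kaibamwadimkeunz/ → kaibamwadimgeunz.

kaibamwadimgeunz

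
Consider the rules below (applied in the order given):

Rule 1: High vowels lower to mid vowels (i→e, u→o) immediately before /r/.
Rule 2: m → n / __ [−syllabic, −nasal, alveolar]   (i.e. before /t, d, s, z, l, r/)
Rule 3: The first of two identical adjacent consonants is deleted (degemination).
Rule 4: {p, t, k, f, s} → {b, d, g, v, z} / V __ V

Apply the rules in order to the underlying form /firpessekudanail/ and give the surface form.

Rule 1 (pre-rhotic lowering): /i/ is a high vowel immediately before /r/, so it lowers to [e]. /firpessekudanail/ → ferpessekudanail.
Rule 2 (nasal place assimilation): no segment meets the environment; /ferpessekudanail/ is unchanged.
Rule 3 (degemination): /ss/ is a geminate; the first /s/ deletes. /ferpessekudanail/ → ferpesekudanail.
Rule 4 (intervocalic voicing): /s/ is a voiceless obstruent between vowels /e/ and /e/, so it voices to [z]. /k/ is a voiceless obstruent between vowels /e/ and /u/, so it voices to [g]. /ferpesekudanail/ → ferpezegudanail.

ferpezegudanail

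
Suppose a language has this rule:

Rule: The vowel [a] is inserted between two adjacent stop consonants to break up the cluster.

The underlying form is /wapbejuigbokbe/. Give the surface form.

wapabejuigabokabe

/p/ and /b/ form a stop–stop cluster, so [a] is inserted between them.
/g/ and /b/ form a stop–stop cluster, so [a] is inserted between them.
/k/ and /b/ form a stop–stop cluster, so [a] is inserted between them.
Surface form: [wapabejuigabokabe].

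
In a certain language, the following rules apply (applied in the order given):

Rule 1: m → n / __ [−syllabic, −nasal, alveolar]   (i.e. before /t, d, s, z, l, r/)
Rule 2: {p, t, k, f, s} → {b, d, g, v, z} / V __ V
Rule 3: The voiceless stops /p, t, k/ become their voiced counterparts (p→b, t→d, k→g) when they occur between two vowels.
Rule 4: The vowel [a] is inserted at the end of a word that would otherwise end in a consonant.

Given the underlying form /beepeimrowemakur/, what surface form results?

Rule 1 (nasal place assimilation): /m/ precedes the alveolar consonant /r/, so it assimilates in place to [n]. /beepeimrowemakur/ → beepeinrowemakur.
Rule 2 (intervocalic voicing): /p/ is a voiceless obstruent between vowels /e/ and /e/, so it voices to [b]. /k/ is a voiceless obstruent between vowels /a/ and /u/, so it voices to [g]. /beepeinrowemakur/ → beebeinrowemagur.
Rule 3 (intervocalic voicing): no segment meets the environment; /beebeinrowemagur/ is unchanged.
Rule 4 (final a-epenthesis): the form ends in the consonant /r/, so [a] is inserted word-finally. /beebeinrowemagur/ → beebeinrowemagura.

beebeinrowemagura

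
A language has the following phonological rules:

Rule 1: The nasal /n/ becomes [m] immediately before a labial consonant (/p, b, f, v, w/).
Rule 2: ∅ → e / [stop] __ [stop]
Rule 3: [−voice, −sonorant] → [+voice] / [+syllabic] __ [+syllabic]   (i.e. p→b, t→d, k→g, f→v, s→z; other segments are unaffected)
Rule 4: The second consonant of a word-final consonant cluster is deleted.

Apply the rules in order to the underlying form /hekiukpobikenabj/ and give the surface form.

hegiugebobigenab

Rule 1 (nasal place assimilation): no segment meets the environment; /hekiukpobikenabj/ is unchanged.
Rule 2 (stop-cluster e-epenthesis): /k/ and /p/ form a stop–stop cluster, so [e] is inserted between them. /hekiukpobikenabj/ → hekiukepobikenabj.
Rule 3 (intervocalic voicing): /k/ is a voiceless obstruent between vowels /e/ and /i/, so it voices to [g]. /k/ is a voiceless obstruent between vowels /u/ and /e/, so it voices to [g]. /p/ is a voiceless obstruent between vowels /e/ and /o/, so it voices to [b]. /k/ is a voiceless obstruent between vowels /i/ and /e/, so it voices to [g]. /hekiukepobikenabj/ → hegiugebobigenabj.
Rule 4 (final cluster simplification): /j/ is the second consonant of a word-final cluster /bj/, so it deletes. /hegiugebobigenabj/ → hegiugebobigenab.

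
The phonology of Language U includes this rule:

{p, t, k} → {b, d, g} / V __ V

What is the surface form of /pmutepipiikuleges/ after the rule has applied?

Scanning /pmutepipiikuleges/: /p/ at position 1 is not in the conditioning environment; /t/ is a voiceless stop between vowels /u/ and /e/, so it voices to [d]; /p/ is a voiceless stop between vowels /e/ and /i/, so it voices to [b]; /p/ is a voiceless stop between vowels /i/ and /i/, so it voices to [b]; /k/ is a voiceless stop between vowels /i/ and /u/, so it voices to [g].
Result: [pmudebibiiguleges].

pmudebibiiguleges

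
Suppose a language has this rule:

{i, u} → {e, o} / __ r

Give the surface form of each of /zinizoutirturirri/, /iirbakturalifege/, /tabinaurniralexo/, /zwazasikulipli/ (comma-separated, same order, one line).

/zinizoutirturirri/: /i/ is a high vowel immediately before /r/, so it lowers to [e]. /u/ is a high vowel immediately before /r/, so it lowers to [o]. /i/ is a high vowel immediately before /r/, so it lowers to [e]. → [zinizoutertorerri].
/iirbakturalifege/: /i/ is a high vowel immediately before /r/, so it lowers to [e]. /u/ is a high vowel immediately before /r/, so it lowers to [o]. → [ierbaktoralifege].
/tabinaurniralexo/: /u/ is a high vowel immediately before /r/, so it lowers to [o]. /i/ is a high vowel immediately before /r/, so it lowers to [e]. → [tabinaorneralexo].
/zwazasikulipli/: the rule's environment is not met; surfaces unchanged as [zwazasikulipli].

zinizoutertorerri, ierbaktoralifege, tabinaorneralexo, zwazasikulipli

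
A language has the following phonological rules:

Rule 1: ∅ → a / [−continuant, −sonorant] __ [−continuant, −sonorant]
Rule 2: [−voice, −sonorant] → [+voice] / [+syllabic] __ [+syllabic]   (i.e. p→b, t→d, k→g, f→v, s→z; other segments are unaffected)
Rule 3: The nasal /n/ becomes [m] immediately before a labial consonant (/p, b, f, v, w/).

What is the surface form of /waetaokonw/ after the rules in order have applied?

waedaogomw

Rule 1 (stop-cluster a-epenthesis): no segment meets the environment; /waetaokonw/ is unchanged.
Rule 2 (intervocalic voicing): /t/ is a voiceless obstruent between vowels /e/ and /a/, so it voices to [d]. /k/ is a voiceless obstruent between vowels /o/ and /o/, so it voices to [g]. /waetaokonw/ → waedaogonw.
Rule 3 (nasal place assimilation): /n/ precedes the labial consonant /w/, so it assimilates in place to [m]. /waedaogonw/ → waedaogomw.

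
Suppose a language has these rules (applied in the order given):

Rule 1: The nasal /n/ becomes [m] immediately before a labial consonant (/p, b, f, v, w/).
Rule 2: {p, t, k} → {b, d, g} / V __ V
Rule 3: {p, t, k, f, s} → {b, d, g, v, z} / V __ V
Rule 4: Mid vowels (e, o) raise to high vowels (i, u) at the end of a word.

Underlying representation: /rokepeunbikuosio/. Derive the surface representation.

Rule 1 (nasal place assimilation): /n/ precedes the labial consonant /b/, so it assimilates in place to [m]. /rokepeunbikuosio/ → rokepeumbikuosio.
Rule 2 (intervocalic voicing): /k/ is a voiceless stop between vowels /o/ and /e/, so it voices to [g]. /p/ is a voiceless stop between vowels /e/ and /e/, so it voices to [b]. /k/ is a voiceless stop between vowels /i/ and /u/, so it voices to [g]. /rokepeumbikuosio/ → rogebeumbiguosio.
Rule 3 (intervocalic voicing): /s/ is a voiceless obstruent between vowels /o/ and /i/, so it voices to [z]. /rogebeumbiguosio/ → rogebeumbiguozio.
Rule 4 (final vowel raising): /o/ is a mid vowel in word-final position, so it raises to [u]. /rogebeumbiguozio/ → rogebeumbiguoziu.

rogebeumbiguoziu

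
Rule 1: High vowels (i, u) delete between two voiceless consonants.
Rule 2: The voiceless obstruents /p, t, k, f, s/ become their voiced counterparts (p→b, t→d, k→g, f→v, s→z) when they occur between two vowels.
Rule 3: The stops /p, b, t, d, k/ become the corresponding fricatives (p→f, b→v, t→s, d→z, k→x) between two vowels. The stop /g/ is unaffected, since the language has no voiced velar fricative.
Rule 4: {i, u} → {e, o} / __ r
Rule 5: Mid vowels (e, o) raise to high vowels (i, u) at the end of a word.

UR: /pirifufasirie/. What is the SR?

periffazerii

Rule 1 (high vowel syncope): /u/ is a high vowel flanked by voiceless consonants /f/ and /f/, so it deletes. /pirifufasirie/ → piriffasirie.
Rule 2 (intervocalic voicing): /s/ is a voiceless obstruent between vowels /a/ and /i/, so it voices to [z]. /piriffasirie/ → piriffazirie.
Rule 3 (intervocalic spirantization): no segment meets the environment; /piriffazirie/ is unchanged.
Rule 4 (pre-rhotic lowering): /i/ is a high vowel immediately before /r/, so it lowers to [e]. /i/ is a high vowel immediately before /r/, so it lowers to [e]. /piriffazirie/ → periffazerie.
Rule 5 (final vowel raising): /e/ is a mid vowel in word-final position, so it raises to [i]. /periffazerie/ → periffazerii.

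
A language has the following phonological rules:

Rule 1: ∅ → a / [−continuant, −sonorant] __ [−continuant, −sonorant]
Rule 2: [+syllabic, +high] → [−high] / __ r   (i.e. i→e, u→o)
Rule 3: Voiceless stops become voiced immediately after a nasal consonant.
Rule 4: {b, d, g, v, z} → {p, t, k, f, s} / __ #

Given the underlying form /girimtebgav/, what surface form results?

Rule 1 (stop-cluster a-epenthesis): /b/ and /g/ form a stop–stop cluster, so [a] is inserted between them. /girimtebgav/ → girimtebagav.
Rule 2 (pre-rhotic lowering): /i/ is a high vowel immediately before /r/, so it lowers to [e]. /girimtebagav/ → gerimtebagav.
Rule 3 (post-nasal voicing): /t/ is a voiceless stop immediately after the nasal /m/, so it voices to [d]. /gerimtebagav/ → gerimdebagav.
Rule 4 (final devoicing): /v/ is a voiced obstruent in word-final position, so it devoices to [f]. /gerimdebagav/ → gerimdebagaf.

gerimdebagaf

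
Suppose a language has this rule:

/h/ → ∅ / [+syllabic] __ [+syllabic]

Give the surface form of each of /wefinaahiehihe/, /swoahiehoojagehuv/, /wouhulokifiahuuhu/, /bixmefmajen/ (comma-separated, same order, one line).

wefinaaieie, swoaieoojageuv, wouulokifiauuu, bixmefmajen

/wefinaahiehihe/: /h/ occurs between vowels /a/ and /i/, so it deletes. /h/ occurs between vowels /e/ and /i/, so it deletes. /h/ occurs between vowels /i/ and /e/, so it deletes. → [wefinaaieie].
/swoahiehoojagehuv/: /h/ occurs between vowels /a/ and /i/, so it deletes. /h/ occurs between vowels /e/ and /o/, so it deletes. /h/ occurs between vowels /e/ and /u/, so it deletes. → [swoaieoojageuv].
/wouhulokifiahuuhu/: /h/ occurs between vowels /u/ and /u/, so it deletes. /h/ occurs between vowels /a/ and /u/, so it deletes. /h/ occurs between vowels /u/ and /u/, so it deletes. → [wouulokifiauuu].
/bixmefmajen/: the rule's environment is not met; surfaces unchanged as [bixmefmajen].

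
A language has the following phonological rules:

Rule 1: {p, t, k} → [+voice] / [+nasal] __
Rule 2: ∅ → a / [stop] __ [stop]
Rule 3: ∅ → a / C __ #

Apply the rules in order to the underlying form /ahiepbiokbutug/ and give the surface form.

Rule 1 (post-nasal voicing): no segment meets the environment; /ahiepbiokbutug/ is unchanged.
Rule 2 (stop-cluster a-epenthesis): /p/ and /b/ form a stop–stop cluster, so [a] is inserted between them. /k/ and /b/ form a stop–stop cluster, so [a] is inserted between them. /ahiepbiokbutug/ → ahiepabiokabutug.
Rule 3 (final a-epenthesis): the form ends in the consonant /g/, so [a] is inserted word-finally. /ahiepabiokabutug/ → ahiepabiokabutuga.

ahiepabiokabutuga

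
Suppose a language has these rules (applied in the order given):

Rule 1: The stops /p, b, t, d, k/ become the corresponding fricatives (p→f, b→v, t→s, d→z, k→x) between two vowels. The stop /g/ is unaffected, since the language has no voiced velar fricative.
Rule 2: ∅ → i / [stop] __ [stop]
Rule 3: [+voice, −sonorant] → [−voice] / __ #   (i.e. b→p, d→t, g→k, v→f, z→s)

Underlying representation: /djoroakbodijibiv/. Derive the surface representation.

djoroakibozijivif

Rule 1 (intervocalic spirantization): /d/ is a stop between vowels /o/ and /i/, so it spirantizes to the fricative [z]. /b/ is a stop between vowels /i/ and /i/, so it spirantizes to the fricative [v]. /djoroakbodijibiv/ → djoroakbozijiviv.
Rule 2 (stop-cluster i-epenthesis): /k/ and /b/ form a stop–stop cluster, so [i] is inserted between them. /djoroakbozijiviv/ → djoroakibozijiviv.
Rule 3 (final devoicing): /v/ is a voiced obstruent in word-final position, so it devoices to [f]. /djoroakibozijiviv/ → djoroakibozijivif.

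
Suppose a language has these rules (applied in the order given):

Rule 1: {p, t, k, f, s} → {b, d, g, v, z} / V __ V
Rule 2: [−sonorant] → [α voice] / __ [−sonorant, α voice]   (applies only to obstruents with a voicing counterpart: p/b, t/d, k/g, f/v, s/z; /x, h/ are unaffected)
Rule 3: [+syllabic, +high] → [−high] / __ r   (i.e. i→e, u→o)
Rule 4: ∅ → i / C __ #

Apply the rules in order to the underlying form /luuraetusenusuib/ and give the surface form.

luoraeduzenuzuibi

Rule 1 (intervocalic voicing): /t/ is a voiceless obstruent between vowels /e/ and /u/, so it voices to [d]. /s/ is a voiceless obstruent between vowels /u/ and /e/, so it voices to [z]. /s/ is a voiceless obstruent between vowels /u/ and /u/, so it voices to [z]. /luuraetusenusuib/ → luuraeduzenuzuib.
Rule 2 (regressive voicing assimilation): no segment meets the environment; /luuraeduzenuzuib/ is unchanged.
Rule 3 (pre-rhotic lowering): /u/ is a high vowel immediately before /r/, so it lowers to [o]. /luuraeduzenuzuib/ → luoraeduzenuzuib.
Rule 4 (final i-epenthesis): the form ends in the consonant /b/, so [i] is inserted word-finally. /luoraeduzenuzuib/ → luoraeduzenuzuibi.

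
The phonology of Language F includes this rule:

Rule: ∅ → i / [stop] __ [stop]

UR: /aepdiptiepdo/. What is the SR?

aepidipitiepido

/p/ and /d/ form a stop–stop cluster, so [i] is inserted between them.
/p/ and /t/ form a stop–stop cluster, so [i] is inserted between them.
/p/ and /d/ form a stop–stop cluster, so [i] is inserted between them.
Surface form: [aepidipitiepido].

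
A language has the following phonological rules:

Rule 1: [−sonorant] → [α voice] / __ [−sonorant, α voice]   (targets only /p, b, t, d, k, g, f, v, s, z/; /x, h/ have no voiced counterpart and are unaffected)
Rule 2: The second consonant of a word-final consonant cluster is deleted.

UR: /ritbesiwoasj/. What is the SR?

ridbesiwoas

Rule 1 (regressive voicing assimilation): /t/ precedes the voiced obstruent /b/, so it voices to [d] by assimilation. /ritbesiwoasj/ → ridbesiwoasj.
Rule 2 (final cluster simplification): /j/ is the second consonant of a word-final cluster /sj/, so it deletes. /ridbesiwoasj/ → ridbesiwoas.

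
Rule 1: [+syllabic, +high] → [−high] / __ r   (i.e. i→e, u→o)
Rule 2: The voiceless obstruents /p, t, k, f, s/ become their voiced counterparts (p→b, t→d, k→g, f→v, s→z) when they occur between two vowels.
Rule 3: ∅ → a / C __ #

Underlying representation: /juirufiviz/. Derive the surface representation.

Rule 1 (pre-rhotic lowering): /i/ is a high vowel immediately before /r/, so it lowers to [e]. /juirufiviz/ → juerufiviz.
Rule 2 (intervocalic voicing): /f/ is a voiceless obstruent between vowels /u/ and /i/, so it voices to [v]. /juerufiviz/ → jueruviviz.
Rule 3 (final a-epenthesis): the form ends in the consonant /z/, so [a] is inserted word-finally. /jueruviviz/ → jueruviviza.

jueruviviza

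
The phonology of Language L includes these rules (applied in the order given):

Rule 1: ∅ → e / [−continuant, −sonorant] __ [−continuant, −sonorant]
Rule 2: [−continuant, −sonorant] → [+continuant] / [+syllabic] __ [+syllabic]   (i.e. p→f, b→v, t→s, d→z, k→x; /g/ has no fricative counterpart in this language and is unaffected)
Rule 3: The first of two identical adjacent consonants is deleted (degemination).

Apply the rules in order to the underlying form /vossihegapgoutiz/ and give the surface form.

Rule 1 (stop-cluster e-epenthesis): /p/ and /g/ form a stop–stop cluster, so [e] is inserted between them. /vossihegapgoutiz/ → vossihegapegoutiz.
Rule 2 (intervocalic spirantization): /p/ is a stop between vowels /a/ and /e/, so it spirantizes to the fricative [f]. /t/ is a stop between vowels /u/ and /i/, so it spirantizes to the fricative [s]. /vossihegapegoutiz/ → vossihegafegousiz.
Rule 3 (degemination): /ss/ is a geminate; the first /s/ deletes. /vossihegafegousiz/ → vosihegafegousiz.

vosihegafegousiz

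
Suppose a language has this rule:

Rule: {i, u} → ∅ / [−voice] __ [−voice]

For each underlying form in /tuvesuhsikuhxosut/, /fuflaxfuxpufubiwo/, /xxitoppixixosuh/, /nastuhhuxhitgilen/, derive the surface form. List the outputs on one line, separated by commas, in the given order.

/tuvesuhsikuhxosut/: /u/ is a high vowel flanked by voiceless consonants /s/ and /h/, so it deletes. /i/ is a high vowel flanked by voiceless consonants /s/ and /k/, so it deletes. /u/ is a high vowel flanked by voiceless consonants /k/ and /h/, so it deletes. /u/ is a high vowel flanked by voiceless consonants /s/ and /t/, so it deletes. → [tuveshskhxost].
/fuflaxfuxpufubiwo/: /u/ is a high vowel flanked by voiceless consonants /f/ and /f/, so it deletes. /u/ is a high vowel flanked by voiceless consonants /f/ and /x/, so it deletes. /u/ is a high vowel flanked by voiceless consonants /p/ and /f/, so it deletes. → [fflaxfxpfubiwo].
/xxitoppixixosuh/: /i/ is a high vowel flanked by voiceless consonants /x/ and /t/, so it deletes. /i/ is a high vowel flanked by voiceless consonants /p/ and /x/, so it deletes. /i/ is a high vowel flanked by voiceless consonants /x/ and /x/, so it deletes. /u/ is a high vowel flanked by voiceless consonants /s/ and /h/, so it deletes. → [xxtoppxxosh].
/nastuhhuxhitgilen/: /u/ is a high vowel flanked by voiceless consonants /t/ and /h/, so it deletes. /u/ is a high vowel flanked by voiceless consonants /h/ and /x/, so it deletes. /i/ is a high vowel flanked by voiceless consonants /h/ and /t/, so it deletes. → [nasthhxhtgilen].

tuveshskhxost, fflaxfxpfubiwo, xxtoppxxosh, nasthhxhtgilen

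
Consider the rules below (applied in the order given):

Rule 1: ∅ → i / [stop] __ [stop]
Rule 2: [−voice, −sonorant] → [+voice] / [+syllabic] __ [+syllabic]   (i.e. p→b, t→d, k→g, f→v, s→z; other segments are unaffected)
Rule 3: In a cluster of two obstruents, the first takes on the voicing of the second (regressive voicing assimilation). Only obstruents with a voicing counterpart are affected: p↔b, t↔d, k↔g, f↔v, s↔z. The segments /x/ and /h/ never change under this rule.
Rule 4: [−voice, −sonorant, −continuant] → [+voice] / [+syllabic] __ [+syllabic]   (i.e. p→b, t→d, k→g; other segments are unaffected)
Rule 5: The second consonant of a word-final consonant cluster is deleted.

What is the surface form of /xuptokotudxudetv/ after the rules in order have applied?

xubidogodutxuded

Rule 1 (stop-cluster i-epenthesis): /p/ and /t/ form a stop–stop cluster, so [i] is inserted between them. /xuptokotudxudetv/ → xupitokotudxudetv.
Rule 2 (intervocalic voicing): /p/ is a voiceless obstruent between vowels /u/ and /i/, so it voices to [b]. /t/ is a voiceless obstruent between vowels /i/ and /o/, so it voices to [d]. /k/ is a voiceless obstruent between vowels /o/ and /o/, so it voices to [g]. /t/ is a voiceless obstruent between vowels /o/ and /u/, so it voices to [d]. /xupitokotudxudetv/ → xubidogodudxudetv.
Rule 3 (regressive voicing assimilation): /d/ precedes the voiceless obstruent /x/, so it devoices to [t] by assimilation. /t/ precedes the voiced obstruent /v/, so it voices to [d] by assimilation. /xubidogodudxudetv/ → xubidogodutxudedv.
Rule 4 (intervocalic voicing): no segment meets the environment; /xubidogodutxudedv/ is unchanged.
Rule 5 (final cluster simplification): /v/ is the second consonant of a word-final cluster /dv/, so it deletes. /xubidogodutxudedv/ → xubidogodutxuded.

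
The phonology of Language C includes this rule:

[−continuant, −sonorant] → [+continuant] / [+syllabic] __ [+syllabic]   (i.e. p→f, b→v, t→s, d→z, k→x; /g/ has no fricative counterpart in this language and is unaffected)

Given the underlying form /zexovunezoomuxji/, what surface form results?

zexovunezoomuxji

No segment of /zexovunezoomuxji/ meets the structural description of the rule, so the form surfaces unchanged.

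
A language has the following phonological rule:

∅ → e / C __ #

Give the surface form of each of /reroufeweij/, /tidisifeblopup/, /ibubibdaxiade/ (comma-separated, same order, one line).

reroufeweije, tidisifeblopupe, ibubibdaxiade

/reroufeweij/: the form ends in the consonant /j/, so [e] is inserted word-finally. → [reroufeweije].
/tidisifeblopup/: the form ends in the consonant /p/, so [e] is inserted word-finally. → [tidisifeblopupe].
/ibubibdaxiade/: the rule's environment is not met; surfaces unchanged as [ibubibdaxiade].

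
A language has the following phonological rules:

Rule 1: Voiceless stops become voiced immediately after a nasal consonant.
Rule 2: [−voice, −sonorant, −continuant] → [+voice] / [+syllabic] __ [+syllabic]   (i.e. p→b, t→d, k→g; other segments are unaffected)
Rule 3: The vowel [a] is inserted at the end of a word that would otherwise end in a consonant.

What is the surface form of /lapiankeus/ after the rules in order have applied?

Rule 1 (post-nasal voicing): /k/ is a voiceless stop immediately after the nasal /n/, so it voices to [g]. /lapiankeus/ → lapiangeus.
Rule 2 (intervocalic voicing): /p/ is a voiceless stop between vowels /a/ and /i/, so it voices to [b]. /lapiangeus/ → labiangeus.
Rule 3 (final a-epenthesis): the form ends in the consonant /s/, so [a] is inserted word-finally. /labiangeus/ → labiangeusa.

labiangeusa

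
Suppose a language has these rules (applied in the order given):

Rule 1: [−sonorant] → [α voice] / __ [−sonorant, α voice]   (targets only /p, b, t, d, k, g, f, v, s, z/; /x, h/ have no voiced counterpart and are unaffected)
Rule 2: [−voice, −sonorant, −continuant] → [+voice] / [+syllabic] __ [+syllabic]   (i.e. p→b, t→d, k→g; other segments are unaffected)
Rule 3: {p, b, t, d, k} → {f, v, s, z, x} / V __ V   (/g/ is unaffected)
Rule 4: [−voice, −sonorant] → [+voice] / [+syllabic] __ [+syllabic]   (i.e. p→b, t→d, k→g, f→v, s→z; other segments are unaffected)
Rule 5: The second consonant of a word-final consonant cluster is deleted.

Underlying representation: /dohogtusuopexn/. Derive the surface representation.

dohoktuzuovex

Rule 1 (regressive voicing assimilation): /g/ precedes the voiceless obstruent /t/, so it devoices to [k] by assimilation. /dohogtusuopexn/ → dohoktusuopexn.
Rule 2 (intervocalic voicing): /p/ is a voiceless stop between vowels /o/ and /e/, so it voices to [b]. /dohoktusuopexn/ → dohoktusuobexn.
Rule 3 (intervocalic spirantization): /b/ is a stop between vowels /o/ and /e/, so it spirantizes to the fricative [v]. /dohoktusuobexn/ → dohoktusuovexn.
Rule 4 (intervocalic voicing): /s/ is a voiceless obstruent between vowels /u/ and /u/, so it voices to [z]. /dohoktusuovexn/ → dohoktuzuovexn.
Rule 5 (final cluster simplification): /n/ is the second consonant of a word-final cluster /xn/, so it deletes. /dohoktuzuovexn/ → dohoktuzuovex.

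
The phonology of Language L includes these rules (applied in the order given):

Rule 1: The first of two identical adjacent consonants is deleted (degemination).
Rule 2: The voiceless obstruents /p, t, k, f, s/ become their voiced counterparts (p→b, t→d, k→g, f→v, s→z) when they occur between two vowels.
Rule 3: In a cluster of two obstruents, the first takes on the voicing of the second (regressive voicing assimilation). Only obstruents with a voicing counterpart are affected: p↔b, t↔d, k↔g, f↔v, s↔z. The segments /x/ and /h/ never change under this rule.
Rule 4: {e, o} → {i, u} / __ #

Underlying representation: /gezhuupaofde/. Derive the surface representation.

Rule 1 (degemination): no segment meets the environment; /gezhuupaofde/ is unchanged.
Rule 2 (intervocalic voicing): /p/ is a voiceless obstruent between vowels /u/ and /a/, so it voices to [b]. /gezhuupaofde/ → gezhuubaofde.
Rule 3 (regressive voicing assimilation): /z/ precedes the voiceless obstruent /h/, so it devoices to [s] by assimilation. /f/ precedes the voiced obstruent /d/, so it voices to [v] by assimilation. /gezhuubaofde/ → geshuubaovde.
Rule 4 (final vowel raising): /e/ is a mid vowel in word-final position, so it raises to [i]. /geshuubaovde/ → geshuubaovdi.

geshuubaovdi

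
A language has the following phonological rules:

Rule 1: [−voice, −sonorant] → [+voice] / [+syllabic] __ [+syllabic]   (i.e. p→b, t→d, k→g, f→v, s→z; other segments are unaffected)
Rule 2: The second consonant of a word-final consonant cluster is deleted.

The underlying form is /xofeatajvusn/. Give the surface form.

Rule 1 (intervocalic voicing): /f/ is a voiceless obstruent between vowels /o/ and /e/, so it voices to [v]. /t/ is a voiceless obstruent between vowels /a/ and /a/, so it voices to [d]. /xofeatajvusn/ → xoveadajvusn.
Rule 2 (final cluster simplification): /n/ is the second consonant of a word-final cluster /sn/, so it deletes. /xoveadajvusn/ → xoveadajvus.

xoveadajvus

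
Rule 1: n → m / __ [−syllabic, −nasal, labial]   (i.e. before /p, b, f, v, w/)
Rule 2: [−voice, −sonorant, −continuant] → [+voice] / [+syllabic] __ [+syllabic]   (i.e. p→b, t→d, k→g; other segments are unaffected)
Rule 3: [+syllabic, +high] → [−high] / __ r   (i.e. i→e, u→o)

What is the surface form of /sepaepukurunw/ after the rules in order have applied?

Rule 1 (nasal place assimilation): /n/ precedes the labial consonant /w/, so it assimilates in place to [m]. /sepaepukurunw/ → sepaepukurumw.
Rule 2 (intervocalic voicing): /p/ is a voiceless stop between vowels /e/ and /a/, so it voices to [b]. /p/ is a voiceless stop between vowels /e/ and /u/, so it voices to [b]. /k/ is a voiceless stop between vowels /u/ and /u/, so it voices to [g]. /sepaepukurumw/ → sebaebugurumw.
Rule 3 (pre-rhotic lowering): /u/ is a high vowel immediately before /r/, so it lowers to [o]. /sebaebugurumw/ → sebaebugorumw.

sebaebugorumw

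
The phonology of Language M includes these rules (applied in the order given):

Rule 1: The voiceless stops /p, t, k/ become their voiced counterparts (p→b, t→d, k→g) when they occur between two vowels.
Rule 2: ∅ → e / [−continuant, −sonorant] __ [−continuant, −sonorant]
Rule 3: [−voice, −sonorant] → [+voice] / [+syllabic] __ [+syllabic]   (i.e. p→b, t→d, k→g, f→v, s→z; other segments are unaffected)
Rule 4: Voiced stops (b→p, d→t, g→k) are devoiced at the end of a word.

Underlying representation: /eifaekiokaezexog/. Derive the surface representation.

eivaegiogaezexok

Rule 1 (intervocalic voicing): /k/ is a voiceless stop between vowels /e/ and /i/, so it voices to [g]. /k/ is a voiceless stop between vowels /o/ and /a/, so it voices to [g]. /eifaekiokaezexog/ → eifaegiogaezexog.
Rule 2 (stop-cluster e-epenthesis): no segment meets the environment; /eifaegiogaezexog/ is unchanged.
Rule 3 (intervocalic voicing): /f/ is a voiceless obstruent between vowels /i/ and /a/, so it voices to [v]. /eifaegiogaezexog/ → eivaegiogaezexog.
Rule 4 (final devoicing): /g/ is a voiced stop in word-final position, so it devoices to [k]. /eivaegiogaezexog/ → eivaegiogaezexok.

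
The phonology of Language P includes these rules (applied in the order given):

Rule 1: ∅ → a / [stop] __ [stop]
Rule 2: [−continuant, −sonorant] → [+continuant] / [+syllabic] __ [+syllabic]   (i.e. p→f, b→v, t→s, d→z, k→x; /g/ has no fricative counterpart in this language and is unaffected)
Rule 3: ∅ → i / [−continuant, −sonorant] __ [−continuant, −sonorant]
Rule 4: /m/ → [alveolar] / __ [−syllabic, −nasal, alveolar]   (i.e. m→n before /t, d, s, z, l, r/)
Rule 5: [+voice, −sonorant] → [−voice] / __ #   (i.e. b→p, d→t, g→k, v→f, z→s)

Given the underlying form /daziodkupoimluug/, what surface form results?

daziozaxufoinluuk

Rule 1 (stop-cluster a-epenthesis): /d/ and /k/ form a stop–stop cluster, so [a] is inserted between them. /daziodkupoimluug/ → daziodakupoimluug.
Rule 2 (intervocalic spirantization): /d/ is a stop between vowels /o/ and /a/, so it spirantizes to the fricative [z]. /k/ is a stop between vowels /a/ and /u/, so it spirantizes to the fricative [x]. /p/ is a stop between vowels /u/ and /o/, so it spirantizes to the fricative [f]. /daziodakupoimluug/ → daziozaxufoimluug.
Rule 3 (stop-cluster i-epenthesis): no segment meets the environment; /daziozaxufoimluug/ is unchanged.
Rule 4 (nasal place assimilation): /m/ precedes the alveolar consonant /l/, so it assimilates in place to [n]. /daziozaxufoimluug/ → daziozaxufoinluug.
Rule 5 (final devoicing): /g/ is a voiced obstruent in word-final position, so it devoices to [k]. /daziozaxufoinluug/ → daziozaxufoinluuk.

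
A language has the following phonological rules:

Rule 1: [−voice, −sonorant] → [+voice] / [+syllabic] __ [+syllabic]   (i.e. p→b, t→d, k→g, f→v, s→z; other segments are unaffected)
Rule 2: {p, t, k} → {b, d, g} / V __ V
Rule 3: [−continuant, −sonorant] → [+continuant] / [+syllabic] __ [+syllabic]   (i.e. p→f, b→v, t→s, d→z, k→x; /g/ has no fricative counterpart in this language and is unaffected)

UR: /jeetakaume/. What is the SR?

Rule 1 (intervocalic voicing): /t/ is a voiceless obstruent between vowels /e/ and /a/, so it voices to [d]. /k/ is a voiceless obstruent between vowels /a/ and /a/, so it voices to [g]. /jeetakaume/ → jeedagaume.
Rule 2 (intervocalic voicing): no segment meets the environment; /jeedagaume/ is unchanged.
Rule 3 (intervocalic spirantization): /d/ is a stop between vowels /e/ and /a/, so it spirantizes to the fricative [z]. /jeedagaume/ → jeezagaume.

jeezagaume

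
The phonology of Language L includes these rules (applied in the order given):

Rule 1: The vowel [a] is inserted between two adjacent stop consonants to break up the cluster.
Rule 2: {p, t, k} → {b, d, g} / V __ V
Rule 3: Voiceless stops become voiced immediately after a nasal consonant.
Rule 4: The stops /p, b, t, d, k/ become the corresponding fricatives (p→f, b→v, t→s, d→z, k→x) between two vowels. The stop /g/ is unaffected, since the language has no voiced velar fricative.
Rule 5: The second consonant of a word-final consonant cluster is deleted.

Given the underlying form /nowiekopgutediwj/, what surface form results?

Rule 1 (stop-cluster a-epenthesis): /p/ and /g/ form a stop–stop cluster, so [a] is inserted between them. /nowiekopgutediwj/ → nowiekopagutediwj.
Rule 2 (intervocalic voicing): /k/ is a voiceless stop between vowels /e/ and /o/, so it voices to [g]. /p/ is a voiceless stop between vowels /o/ and /a/, so it voices to [b]. /t/ is a voiceless stop between vowels /u/ and /e/, so it voices to [d]. /nowiekopagutediwj/ → nowiegobagudediwj.
Rule 3 (post-nasal voicing): no segment meets the environment; /nowiegobagudediwj/ is unchanged.
Rule 4 (intervocalic spirantization): /b/ is a stop between vowels /o/ and /a/, so it spirantizes to the fricative [v]. /d/ is a stop between vowels /u/ and /e/, so it spirantizes to the fricative [z]. /d/ is a stop between vowels /e/ and /i/, so it spirantizes to the fricative [z]. /nowiegobagudediwj/ → nowiegovaguzeziwj.
Rule 5 (final cluster simplification): /j/ is the second consonant of a word-final cluster /wj/, so it deletes. /nowiegovaguzeziwj/ → nowiegovaguzeziw.

nowiegovaguzeziw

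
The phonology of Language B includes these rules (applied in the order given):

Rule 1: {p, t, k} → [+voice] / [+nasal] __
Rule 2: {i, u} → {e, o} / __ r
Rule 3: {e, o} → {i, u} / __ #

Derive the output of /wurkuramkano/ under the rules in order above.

workoramganu

Rule 1 (post-nasal voicing): /k/ is a voiceless stop immediately after the nasal /m/, so it voices to [g]. /wurkuramkano/ → wurkuramgano.
Rule 2 (pre-rhotic lowering): /u/ is a high vowel immediately before /r/, so it lowers to [o]. /u/ is a high vowel immediately before /r/, so it lowers to [o]. /wurkuramgano/ → workoramgano.
Rule 3 (final vowel raising): /o/ is a mid vowel in word-final position, so it raises to [u]. /workoramgano/ → workoramganu.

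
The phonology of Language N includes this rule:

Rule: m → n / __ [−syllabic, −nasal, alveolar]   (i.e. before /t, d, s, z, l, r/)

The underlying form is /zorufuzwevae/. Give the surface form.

No segment of /zorufuzwevae/ meets the structural description of the rule, so the form surfaces unchanged.

zorufuzwevae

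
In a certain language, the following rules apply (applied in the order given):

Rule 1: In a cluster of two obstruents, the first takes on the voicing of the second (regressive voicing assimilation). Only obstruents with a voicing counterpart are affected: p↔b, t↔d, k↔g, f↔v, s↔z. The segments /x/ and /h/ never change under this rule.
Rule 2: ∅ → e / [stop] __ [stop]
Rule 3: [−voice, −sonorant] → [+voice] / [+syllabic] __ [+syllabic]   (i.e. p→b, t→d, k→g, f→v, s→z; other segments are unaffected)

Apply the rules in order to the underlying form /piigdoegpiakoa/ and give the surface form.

Rule 1 (regressive voicing assimilation): /g/ precedes the voiceless obstruent /p/, so it devoices to [k] by assimilation. /piigdoegpiakoa/ → piigdoekpiakoa.
Rule 2 (stop-cluster e-epenthesis): /g/ and /d/ form a stop–stop cluster, so [e] is inserted between them. /k/ and /p/ form a stop–stop cluster, so [e] is inserted between them. /piigdoekpiakoa/ → piigedoekepiakoa.
Rule 3 (intervocalic voicing): /k/ is a voiceless obstruent between vowels /e/ and /e/, so it voices to [g]. /p/ is a voiceless obstruent between vowels /e/ and /i/, so it voices to [b]. /k/ is a voiceless obstruent between vowels /a/ and /o/, so it voices to [g]. /piigedoekepiakoa/ → piigedoegebiagoa.

piigedoegebiagoa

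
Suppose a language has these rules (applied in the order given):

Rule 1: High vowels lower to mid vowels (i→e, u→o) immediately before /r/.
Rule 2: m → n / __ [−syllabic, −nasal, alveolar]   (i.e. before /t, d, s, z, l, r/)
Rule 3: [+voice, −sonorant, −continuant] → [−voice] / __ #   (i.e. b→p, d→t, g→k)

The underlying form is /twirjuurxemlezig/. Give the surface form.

Rule 1 (pre-rhotic lowering): /i/ is a high vowel immediately before /r/, so it lowers to [e]. /u/ is a high vowel immediately before /r/, so it lowers to [o]. /twirjuurxemlezig/ → twerjuorxemlezig.
Rule 2 (nasal place assimilation): /m/ precedes the alveolar consonant /l/, so it assimilates in place to [n]. /twerjuorxemlezig/ → twerjuorxenlezig.
Rule 3 (final devoicing): /g/ is a voiced stop in word-final position, so it devoices to [k]. /twerjuorxenlezig/ → twerjuorxenlezik.

twerjuorxenlezik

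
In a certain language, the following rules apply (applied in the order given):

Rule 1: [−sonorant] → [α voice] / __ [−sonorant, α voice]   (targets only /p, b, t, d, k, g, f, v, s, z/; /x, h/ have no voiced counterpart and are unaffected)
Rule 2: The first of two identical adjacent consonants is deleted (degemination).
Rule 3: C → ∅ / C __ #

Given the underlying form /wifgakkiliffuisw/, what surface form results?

wivgakilifuis

Rule 1 (regressive voicing assimilation): /f/ precedes the voiced obstruent /g/, so it voices to [v] by assimilation. /wifgakkiliffuisw/ → wivgakkiliffuisw.
Rule 2 (degemination): /kk/ is a geminate; the first /k/ deletes. /ff/ is a geminate; the first /f/ deletes. /wivgakkiliffuisw/ → wivgakilifuisw.
Rule 3 (final cluster simplification): /w/ is the second consonant of a word-final cluster /sw/, so it deletes. /wivgakilifuisw/ → wivgakilifuis.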